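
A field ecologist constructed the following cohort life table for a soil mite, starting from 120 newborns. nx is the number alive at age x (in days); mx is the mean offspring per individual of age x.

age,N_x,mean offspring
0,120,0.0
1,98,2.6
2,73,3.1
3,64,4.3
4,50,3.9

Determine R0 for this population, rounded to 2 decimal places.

lx = nx/n0 = nx/120: 1, 0.81667…, 0.60833…, 0.53333…, 0.41667…
lx·mx by age: 0, 2.123333…, 1.885833…, 2.293333…, 1.625…
R0 = Σ lx·mx = 7.9275… → 7.93

7.93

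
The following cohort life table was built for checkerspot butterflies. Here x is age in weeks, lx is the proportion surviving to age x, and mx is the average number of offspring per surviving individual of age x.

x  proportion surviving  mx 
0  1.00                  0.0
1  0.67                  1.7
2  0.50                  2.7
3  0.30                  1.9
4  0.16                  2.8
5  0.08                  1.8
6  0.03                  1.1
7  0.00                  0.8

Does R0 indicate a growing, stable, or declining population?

R0 = Σ lx·mx = 0 + 1.139 + 1.35 + 0.57 + 0.448 + 0.144 + 0.033 + 0 = 3.684
R0 > 1, so the population is growing.

growing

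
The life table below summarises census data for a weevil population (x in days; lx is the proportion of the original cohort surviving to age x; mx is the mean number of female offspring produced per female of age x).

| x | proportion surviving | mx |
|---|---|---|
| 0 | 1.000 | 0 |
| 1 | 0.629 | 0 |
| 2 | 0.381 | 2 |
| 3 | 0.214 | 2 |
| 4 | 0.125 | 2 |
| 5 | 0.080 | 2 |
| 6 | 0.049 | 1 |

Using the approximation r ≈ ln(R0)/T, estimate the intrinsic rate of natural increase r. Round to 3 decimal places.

R0 = Σ lx·mx = 0 + 0 + 0.762 + 0.428 + 0.25 + 0.16 + 0.049 = 1.649
Σ x·lx·mx = 4.902; T = 4.902/1.649 = 2.97271…
r ≈ ln(R0)/T = ln(1.649)/2.97271… = 0.16825… → 0.168

0.168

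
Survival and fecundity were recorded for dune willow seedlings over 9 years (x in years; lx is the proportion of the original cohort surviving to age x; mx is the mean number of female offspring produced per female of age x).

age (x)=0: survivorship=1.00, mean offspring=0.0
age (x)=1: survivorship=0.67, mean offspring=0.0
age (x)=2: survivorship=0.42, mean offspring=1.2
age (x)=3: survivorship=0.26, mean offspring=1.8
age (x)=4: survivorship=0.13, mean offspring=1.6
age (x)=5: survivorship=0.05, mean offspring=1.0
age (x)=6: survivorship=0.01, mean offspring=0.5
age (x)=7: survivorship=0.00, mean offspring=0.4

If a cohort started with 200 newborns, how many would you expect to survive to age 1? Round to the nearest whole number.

Expected survivors = N0 · l_1 = 200 × 0.67 = 134 → 134

134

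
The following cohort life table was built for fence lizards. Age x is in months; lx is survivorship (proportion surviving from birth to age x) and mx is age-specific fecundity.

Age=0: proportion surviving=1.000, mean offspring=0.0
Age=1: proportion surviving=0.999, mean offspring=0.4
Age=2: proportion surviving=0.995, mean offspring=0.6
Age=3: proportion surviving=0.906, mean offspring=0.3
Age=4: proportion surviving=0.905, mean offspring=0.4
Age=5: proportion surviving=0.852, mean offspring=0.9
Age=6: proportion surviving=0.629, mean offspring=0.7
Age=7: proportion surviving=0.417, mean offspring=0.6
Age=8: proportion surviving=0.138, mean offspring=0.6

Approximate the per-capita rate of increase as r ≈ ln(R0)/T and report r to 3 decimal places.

R0 = Σ lx·mx = 0 + 0.3996 + 0.597 + 0.2718 + 0.362 + 0.7668 + 0.4403 + 0.2502 + 0.0828 = 3.1705
Σ x·lx·mx = 12.7466; T = 12.7466/3.1705 = 4.02038…
r ≈ ln(R0)/T = ln(3.1705)/4.02038… = 0.28701… → 0.287

0.287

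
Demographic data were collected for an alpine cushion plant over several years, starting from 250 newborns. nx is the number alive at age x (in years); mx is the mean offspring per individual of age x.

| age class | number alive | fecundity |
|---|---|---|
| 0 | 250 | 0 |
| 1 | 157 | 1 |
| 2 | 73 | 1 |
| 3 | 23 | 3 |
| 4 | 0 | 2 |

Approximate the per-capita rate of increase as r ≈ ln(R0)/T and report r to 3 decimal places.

0.105

lx = nx/n0 = nx/250: 1, 0.628, 0.292, 0.092, 0
R0 = Σ lx·mx = 0 + 0.628 + 0.292 + 0.276 + 0 = 1.196
Σ x·lx·mx = 2.04; T = 2.04/1.196 = 1.70569…
r ≈ ln(R0)/T = ln(1.196)/1.70569… = 0.10493… → 0.105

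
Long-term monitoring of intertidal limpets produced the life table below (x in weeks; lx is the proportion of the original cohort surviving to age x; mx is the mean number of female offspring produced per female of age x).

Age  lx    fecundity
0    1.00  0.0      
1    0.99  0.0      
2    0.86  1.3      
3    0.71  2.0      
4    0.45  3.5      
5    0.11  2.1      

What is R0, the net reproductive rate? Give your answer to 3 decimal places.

4.344

lx·mx by age: 0, 0, 1.118, 1.42, 1.575, 0.231
R0 = Σ lx·mx = 4.344 → 4.344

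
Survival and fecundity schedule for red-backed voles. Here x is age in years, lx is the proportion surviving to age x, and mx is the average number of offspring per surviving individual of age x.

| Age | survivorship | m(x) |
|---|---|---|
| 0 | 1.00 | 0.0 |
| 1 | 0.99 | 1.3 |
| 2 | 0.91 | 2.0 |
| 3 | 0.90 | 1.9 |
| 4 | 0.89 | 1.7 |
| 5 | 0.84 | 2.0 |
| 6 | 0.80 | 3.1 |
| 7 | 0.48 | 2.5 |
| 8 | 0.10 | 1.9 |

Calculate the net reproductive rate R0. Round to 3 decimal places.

11.880

lx·mx by age: 0, 1.287, 1.82, 1.71, 1.513, 1.68, 2.48, 1.2, 0.19
R0 = Σ lx·mx = 11.88 → 11.880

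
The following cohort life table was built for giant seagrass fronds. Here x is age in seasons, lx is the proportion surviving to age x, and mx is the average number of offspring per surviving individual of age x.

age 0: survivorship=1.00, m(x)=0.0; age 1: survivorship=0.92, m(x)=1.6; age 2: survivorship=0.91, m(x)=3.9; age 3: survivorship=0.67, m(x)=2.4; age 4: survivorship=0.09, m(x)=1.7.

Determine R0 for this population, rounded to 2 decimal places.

6.78

lx·mx by age: 0, 1.472, 3.549, 1.608, 0.153
R0 = Σ lx·mx = 6.782 → 6.78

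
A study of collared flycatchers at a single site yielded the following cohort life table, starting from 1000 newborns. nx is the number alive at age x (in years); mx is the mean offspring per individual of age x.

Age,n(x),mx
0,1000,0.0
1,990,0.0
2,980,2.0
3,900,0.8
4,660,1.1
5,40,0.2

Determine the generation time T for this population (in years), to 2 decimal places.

lx = nx/n0 = nx/1000: 1, 0.99, 0.98, 0.9, 0.66, 0.04
lx·mx: 0, 0, 1.96, 0.72, 0.726, 0.008 → R0 = 3.414
x·lx·mx: 0, 0, 3.92, 2.16, 2.904, 0.04 → Σ = 9.024
T = 9.024 / 3.414 = 2.643234… → 2.64

2.64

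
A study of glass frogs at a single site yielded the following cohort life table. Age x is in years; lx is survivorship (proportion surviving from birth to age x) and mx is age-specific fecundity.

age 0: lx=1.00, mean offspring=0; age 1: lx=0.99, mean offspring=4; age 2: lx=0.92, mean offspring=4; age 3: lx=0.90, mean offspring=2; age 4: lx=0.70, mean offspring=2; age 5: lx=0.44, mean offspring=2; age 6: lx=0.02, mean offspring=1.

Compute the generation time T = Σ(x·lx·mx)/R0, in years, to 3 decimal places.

lx·mx: 0, 3.96, 3.68, 1.8, 1.4, 0.88, 0.02 → R0 = 11.74
x·lx·mx: 0, 3.96, 7.36, 5.4, 5.6, 4.4, 0.12 → Σ = 26.84
T = 26.84 / 11.74 = 2.286201… → 2.286

2.286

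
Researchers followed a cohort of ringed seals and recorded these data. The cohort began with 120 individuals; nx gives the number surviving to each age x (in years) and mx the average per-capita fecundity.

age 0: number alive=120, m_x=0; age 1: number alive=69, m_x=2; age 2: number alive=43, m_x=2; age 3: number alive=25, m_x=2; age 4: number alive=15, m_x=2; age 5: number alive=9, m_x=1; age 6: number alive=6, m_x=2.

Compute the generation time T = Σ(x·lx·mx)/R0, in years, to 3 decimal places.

lx = nx/n0 = nx/120: 1, 0.575, 0.35833…, 0.20833…, 0.125, 0.075, 0.05
lx·mx: 0, 1.15, 0.716667…, 0.416667…, 0.25, 0.075, 0.1 → R0 = 2.708333…
x·lx·mx: 0, 1.15, 1.433333…, 1.25…, 1, 0.375, 0.6 → Σ = 5.808333…
T = 5.808333… / 2.708333… = 2.144615… → 2.145

2.145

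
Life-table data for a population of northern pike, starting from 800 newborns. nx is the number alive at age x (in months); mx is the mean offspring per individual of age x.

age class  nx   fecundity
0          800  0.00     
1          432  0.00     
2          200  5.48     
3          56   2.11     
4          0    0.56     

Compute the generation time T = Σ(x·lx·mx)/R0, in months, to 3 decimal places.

lx = nx/n0 = nx/800: 1, 0.54, 0.25, 0.07, 0
lx·mx: 0, 0, 1.37, 0.1477, 0 → R0 = 1.5177
x·lx·mx: 0, 0, 2.74, 0.4431, 0 → Σ = 3.1831
T = 3.1831 / 1.5177 = 2.097318… → 2.097

2.097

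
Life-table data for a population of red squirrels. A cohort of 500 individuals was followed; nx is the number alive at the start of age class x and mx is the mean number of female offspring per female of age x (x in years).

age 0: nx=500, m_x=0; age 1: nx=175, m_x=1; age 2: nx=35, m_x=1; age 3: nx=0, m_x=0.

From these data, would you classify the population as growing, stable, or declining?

lx = nx/n0 = nx/500: 1, 0.35, 0.07, 0
R0 = Σ lx·mx = 0 + 0.35 + 0.07 + 0 = 0.42
R0 < 1, so the population is declining.

declining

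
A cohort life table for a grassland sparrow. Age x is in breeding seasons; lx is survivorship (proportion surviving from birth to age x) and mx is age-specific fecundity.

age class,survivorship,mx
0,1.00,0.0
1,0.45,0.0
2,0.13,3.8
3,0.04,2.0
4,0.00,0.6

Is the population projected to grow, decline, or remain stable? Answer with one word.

R0 = Σ lx·mx = 0 + 0 + 0.494 + 0.08 + 0 = 0.574
R0 < 1, so the population is declining.

declining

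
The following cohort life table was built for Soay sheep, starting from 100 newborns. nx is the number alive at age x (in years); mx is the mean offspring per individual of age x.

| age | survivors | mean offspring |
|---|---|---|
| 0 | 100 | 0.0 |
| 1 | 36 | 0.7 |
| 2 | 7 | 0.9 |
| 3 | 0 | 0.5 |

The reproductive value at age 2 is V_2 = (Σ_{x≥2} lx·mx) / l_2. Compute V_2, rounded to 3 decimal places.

0.900

lx = nx/n0 = nx/100: 1, 0.36, 0.07, 0
lx·mx for x ≥ 2: 0.063, 0 → sum = 0.063
V_2 = 0.063 / l_2 = 0.063 / 0.07 = 0.9 → 0.900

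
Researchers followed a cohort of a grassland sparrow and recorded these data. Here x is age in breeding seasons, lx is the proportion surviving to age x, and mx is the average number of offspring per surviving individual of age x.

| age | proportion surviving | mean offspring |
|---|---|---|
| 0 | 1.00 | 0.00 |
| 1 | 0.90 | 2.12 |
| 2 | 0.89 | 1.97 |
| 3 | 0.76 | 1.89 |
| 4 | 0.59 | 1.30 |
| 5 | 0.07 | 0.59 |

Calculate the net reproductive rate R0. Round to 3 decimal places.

5.906

lx·mx by age: 0, 1.908, 1.7533, 1.4364, 0.767, 0.0413
R0 = Σ lx·mx = 5.906 → 5.906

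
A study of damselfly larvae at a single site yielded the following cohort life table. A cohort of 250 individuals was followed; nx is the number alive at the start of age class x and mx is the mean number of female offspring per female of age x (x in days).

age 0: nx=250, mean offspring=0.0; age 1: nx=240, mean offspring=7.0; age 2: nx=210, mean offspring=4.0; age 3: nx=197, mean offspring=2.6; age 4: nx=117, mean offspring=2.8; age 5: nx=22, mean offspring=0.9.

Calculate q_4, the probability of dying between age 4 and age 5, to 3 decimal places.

lx = nx/n0 = nx/250: 1, 0.96, 0.84, 0.788, 0.468, 0.088
q_4 = (l_4 − l_5) / l_4 = (0.468 − 0.088) / 0.468
     = 0.38 / 0.468 = 0.811966… → 0.812

0.812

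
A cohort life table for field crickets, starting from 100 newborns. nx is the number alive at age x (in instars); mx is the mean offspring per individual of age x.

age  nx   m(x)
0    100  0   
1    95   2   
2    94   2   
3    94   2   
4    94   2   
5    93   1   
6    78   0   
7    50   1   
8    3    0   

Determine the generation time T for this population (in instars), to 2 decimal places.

lx = nx/n0 = nx/100: 1, 0.95, 0.94, 0.94, 0.94, 0.93, 0.78, 0.5, 0.03
lx·mx: 0, 1.9, 1.88, 1.88, 1.88, 0.93, 0, 0.5, 0 → R0 = 8.97
x·lx·mx: 0, 1.9, 3.76, 5.64, 7.52, 4.65, 0, 3.5, 0 → Σ = 26.97
T = 26.97 / 8.97 = 3.006689… → 3.01

3.01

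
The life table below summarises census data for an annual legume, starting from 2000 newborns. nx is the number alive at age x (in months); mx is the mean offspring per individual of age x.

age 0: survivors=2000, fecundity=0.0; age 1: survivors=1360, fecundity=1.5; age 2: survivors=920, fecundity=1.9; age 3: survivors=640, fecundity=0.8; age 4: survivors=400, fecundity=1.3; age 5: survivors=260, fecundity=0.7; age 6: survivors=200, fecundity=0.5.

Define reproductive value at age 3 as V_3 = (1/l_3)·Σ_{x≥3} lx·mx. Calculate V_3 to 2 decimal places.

lx = nx/n0 = nx/2000: 1, 0.68, 0.46, 0.32, 0.2, 0.13, 0.1
lx·mx for x ≥ 3: 0.256, 0.26, 0.091, 0.05 → sum = 0.657
V_3 = 0.657 / l_3 = 0.657 / 0.32 = 2.053125 → 2.05

2.05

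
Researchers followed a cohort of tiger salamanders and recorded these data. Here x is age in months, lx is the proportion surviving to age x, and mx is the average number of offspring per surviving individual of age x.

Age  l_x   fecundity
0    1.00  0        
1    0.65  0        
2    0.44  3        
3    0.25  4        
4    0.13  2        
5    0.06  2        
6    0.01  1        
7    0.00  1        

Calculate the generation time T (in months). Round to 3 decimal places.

lx·mx: 0, 0, 1.32, 1, 0.26, 0.12, 0.01, 0 → R0 = 2.71
x·lx·mx: 0, 0, 2.64, 3, 1.04, 0.6, 0.06, 0 → Σ = 7.34
T = 7.34 / 2.71 = 2.708487… → 2.708

2.708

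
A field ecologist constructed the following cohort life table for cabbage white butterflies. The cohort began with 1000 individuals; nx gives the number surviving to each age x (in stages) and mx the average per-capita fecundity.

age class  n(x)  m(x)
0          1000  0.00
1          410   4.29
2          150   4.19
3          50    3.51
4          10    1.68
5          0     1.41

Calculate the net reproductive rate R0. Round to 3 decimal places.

2.580

lx = nx/n0 = nx/1000: 1, 0.41, 0.15, 0.05, 0.01, 0
lx·mx by age: 0, 1.7589, 0.6285, 0.1755, 0.0168, 0
R0 = Σ lx·mx = 2.5797 → 2.580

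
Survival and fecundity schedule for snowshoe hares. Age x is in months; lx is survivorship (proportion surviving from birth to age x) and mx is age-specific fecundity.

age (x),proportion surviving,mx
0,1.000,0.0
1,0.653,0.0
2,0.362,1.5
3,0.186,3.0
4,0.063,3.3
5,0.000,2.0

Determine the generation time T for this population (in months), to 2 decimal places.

2.74

lx·mx: 0, 0, 0.543, 0.558, 0.2079, 0 → R0 = 1.3089
x·lx·mx: 0, 0, 1.086, 1.674, 0.8316, 0 → Σ = 3.5916
T = 3.5916 / 1.3089 = 2.743983… → 2.74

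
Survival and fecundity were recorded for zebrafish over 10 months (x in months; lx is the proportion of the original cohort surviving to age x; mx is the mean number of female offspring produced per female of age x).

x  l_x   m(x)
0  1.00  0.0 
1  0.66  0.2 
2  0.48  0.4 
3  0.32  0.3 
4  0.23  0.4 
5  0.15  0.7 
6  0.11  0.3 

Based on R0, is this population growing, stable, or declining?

declining

R0 = Σ lx·mx = 0 + 0.132 + 0.192 + 0.096 + 0.092 + 0.105 + 0.033 = 0.65
R0 < 1, so the population is declining.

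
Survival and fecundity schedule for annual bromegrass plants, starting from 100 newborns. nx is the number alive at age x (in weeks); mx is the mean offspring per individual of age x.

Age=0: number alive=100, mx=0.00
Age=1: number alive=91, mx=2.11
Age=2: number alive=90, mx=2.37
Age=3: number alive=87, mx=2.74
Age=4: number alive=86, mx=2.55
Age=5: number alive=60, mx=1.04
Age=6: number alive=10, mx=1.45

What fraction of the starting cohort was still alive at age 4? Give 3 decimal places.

l_4 = n_4/n_0 = 86/100 = 0.86 → 0.860

0.860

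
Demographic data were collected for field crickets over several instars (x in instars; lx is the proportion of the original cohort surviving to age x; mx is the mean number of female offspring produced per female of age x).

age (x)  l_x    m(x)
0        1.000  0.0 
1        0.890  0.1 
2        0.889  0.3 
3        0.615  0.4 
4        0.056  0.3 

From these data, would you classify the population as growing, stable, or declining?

R0 = Σ lx·mx = 0 + 0.089 + 0.2667 + 0.246 + 0.0168 = 0.6185
R0 < 1, so the population is declining.

declining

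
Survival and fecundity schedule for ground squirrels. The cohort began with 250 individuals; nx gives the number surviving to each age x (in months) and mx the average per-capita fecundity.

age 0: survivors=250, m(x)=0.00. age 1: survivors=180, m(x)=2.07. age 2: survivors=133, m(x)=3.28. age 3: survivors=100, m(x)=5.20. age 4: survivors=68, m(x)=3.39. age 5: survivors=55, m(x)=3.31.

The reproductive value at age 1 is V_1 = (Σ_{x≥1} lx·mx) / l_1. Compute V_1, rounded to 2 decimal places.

lx = nx/n0 = nx/250: 1, 0.72, 0.532, 0.4, 0.272, 0.22
lx·mx for x ≥ 1: 1.4904, 1.74496, 2.08, 0.92208, 0.7282 → sum = 6.96564
V_1 = 6.96564 / l_1 = 6.96564 / 0.72 = 9.6745 → 9.67

9.67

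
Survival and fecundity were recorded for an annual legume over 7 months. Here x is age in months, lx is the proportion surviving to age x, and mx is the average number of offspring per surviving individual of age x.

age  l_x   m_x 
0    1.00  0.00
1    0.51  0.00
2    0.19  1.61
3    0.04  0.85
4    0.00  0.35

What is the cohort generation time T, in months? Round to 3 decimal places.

2.100

lx·mx: 0, 0, 0.3059, 0.034, 0 → R0 = 0.3399
x·lx·mx: 0, 0, 0.6118, 0.102, 0 → Σ = 0.7138
T = 0.7138 / 0.3399 = 2.100029… → 2.100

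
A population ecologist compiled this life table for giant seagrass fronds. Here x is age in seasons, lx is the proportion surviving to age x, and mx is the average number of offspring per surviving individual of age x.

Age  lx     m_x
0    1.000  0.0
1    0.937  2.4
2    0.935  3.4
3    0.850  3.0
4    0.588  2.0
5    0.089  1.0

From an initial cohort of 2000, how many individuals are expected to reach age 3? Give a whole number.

1700

Expected survivors = N0 · l_3 = 2000 × 0.850 = 1700 → 1700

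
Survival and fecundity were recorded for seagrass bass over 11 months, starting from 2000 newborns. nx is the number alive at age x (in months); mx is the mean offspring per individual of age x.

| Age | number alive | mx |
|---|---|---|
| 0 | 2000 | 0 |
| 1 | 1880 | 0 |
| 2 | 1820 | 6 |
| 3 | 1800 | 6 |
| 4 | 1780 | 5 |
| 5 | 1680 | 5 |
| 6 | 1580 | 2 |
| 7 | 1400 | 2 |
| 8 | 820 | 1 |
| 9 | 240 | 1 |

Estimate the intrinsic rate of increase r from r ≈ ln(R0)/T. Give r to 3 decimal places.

0.806

lx = nx/n0 = nx/2000: 1, 0.94, 0.91, 0.9, 0.89, 0.84, 0.79, 0.7, 0.41, 0.12
R0 = Σ lx·mx = 0 + 0 + 5.46 + 5.4 + 4.45 + 4.2 + 1.58 + 1.4 + 0.41 + 0.12 = 23.02
Σ x·lx·mx = 89.56; T = 89.56/23.02 = 3.89053…
r ≈ ln(R0)/T = ln(23.02)/3.89053… = 0.80615… → 0.806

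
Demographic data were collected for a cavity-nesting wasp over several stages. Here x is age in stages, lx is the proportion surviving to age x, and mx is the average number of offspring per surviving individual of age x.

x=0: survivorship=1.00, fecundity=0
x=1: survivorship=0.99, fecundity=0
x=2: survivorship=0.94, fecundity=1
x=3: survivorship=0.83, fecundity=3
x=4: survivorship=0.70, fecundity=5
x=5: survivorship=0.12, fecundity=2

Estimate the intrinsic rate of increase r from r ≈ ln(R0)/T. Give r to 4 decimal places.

R0 = Σ lx·mx = 0 + 0 + 0.94 + 2.49 + 3.5 + 0.24 = 7.17
Σ x·lx·mx = 24.55; T = 24.55/7.17 = 3.42399…
r ≈ ln(R0)/T = ln(7.17)/3.42399… = 0.575325… → 0.5753

0.5753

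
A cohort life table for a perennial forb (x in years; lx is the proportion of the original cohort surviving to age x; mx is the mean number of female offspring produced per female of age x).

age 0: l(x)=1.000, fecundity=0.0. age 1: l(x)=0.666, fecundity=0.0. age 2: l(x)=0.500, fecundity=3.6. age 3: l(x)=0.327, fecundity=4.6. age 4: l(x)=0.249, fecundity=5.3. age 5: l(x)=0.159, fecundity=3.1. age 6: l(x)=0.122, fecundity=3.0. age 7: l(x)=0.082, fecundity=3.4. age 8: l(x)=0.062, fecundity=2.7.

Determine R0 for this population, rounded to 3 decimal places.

lx·mx by age: 0, 0, 1.8, 1.5042, 1.3197, 0.4929, 0.366, 0.2788, 0.1674
R0 = Σ lx·mx = 5.929 → 5.929

5.929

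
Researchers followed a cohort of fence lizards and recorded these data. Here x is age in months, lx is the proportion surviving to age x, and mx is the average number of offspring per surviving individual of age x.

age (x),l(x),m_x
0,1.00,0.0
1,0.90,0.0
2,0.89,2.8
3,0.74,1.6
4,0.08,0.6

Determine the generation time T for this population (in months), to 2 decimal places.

2.34

lx·mx: 0, 0, 2.492, 1.184, 0.048 → R0 = 3.724
x·lx·mx: 0, 0, 4.984, 3.552, 0.192 → Σ = 8.728
T = 8.728 / 3.724 = 2.343716… → 2.34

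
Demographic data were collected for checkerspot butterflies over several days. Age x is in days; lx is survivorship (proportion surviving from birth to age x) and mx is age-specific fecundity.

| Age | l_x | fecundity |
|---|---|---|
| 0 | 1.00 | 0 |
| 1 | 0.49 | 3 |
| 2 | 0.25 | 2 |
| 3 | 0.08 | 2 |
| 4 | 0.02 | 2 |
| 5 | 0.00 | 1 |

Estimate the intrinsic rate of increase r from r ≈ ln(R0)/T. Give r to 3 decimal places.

0.541

R0 = Σ lx·mx = 0 + 1.47 + 0.5 + 0.16 + 0.04 + 0 = 2.17
Σ x·lx·mx = 3.11; T = 3.11/2.17 = 1.43318…
r ≈ ln(R0)/T = ln(2.17)/1.43318… = 0.54057… → 0.541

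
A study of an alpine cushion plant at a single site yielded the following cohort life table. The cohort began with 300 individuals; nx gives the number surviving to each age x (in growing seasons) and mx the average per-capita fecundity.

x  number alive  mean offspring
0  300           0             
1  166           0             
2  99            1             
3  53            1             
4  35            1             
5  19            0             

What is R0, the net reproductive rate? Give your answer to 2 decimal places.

0.62

lx = nx/n0 = nx/300: 1, 0.55333…, 0.33, 0.17667…, 0.11667…, 0.06333…
lx·mx by age: 0, 0, 0.33, 0.176667…, 0.116667…, 0
R0 = Σ lx·mx = 0.623333… → 0.62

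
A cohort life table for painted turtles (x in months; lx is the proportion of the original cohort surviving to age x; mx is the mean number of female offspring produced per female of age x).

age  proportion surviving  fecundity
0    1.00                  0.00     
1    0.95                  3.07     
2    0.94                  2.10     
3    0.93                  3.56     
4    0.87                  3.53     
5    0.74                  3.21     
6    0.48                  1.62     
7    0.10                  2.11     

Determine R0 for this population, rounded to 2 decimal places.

lx·mx by age: 0, 2.9165, 1.974, 3.3108, 3.0711, 2.3754, 0.7776, 0.211
R0 = Σ lx·mx = 14.6364 → 14.64

14.64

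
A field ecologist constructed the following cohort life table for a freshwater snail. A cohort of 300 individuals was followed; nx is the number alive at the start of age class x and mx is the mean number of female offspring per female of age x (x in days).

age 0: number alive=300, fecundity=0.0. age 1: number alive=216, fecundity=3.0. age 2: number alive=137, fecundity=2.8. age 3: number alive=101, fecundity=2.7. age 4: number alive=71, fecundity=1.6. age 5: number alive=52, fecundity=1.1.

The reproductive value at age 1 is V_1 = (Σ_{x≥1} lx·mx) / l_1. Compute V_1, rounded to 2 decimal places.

6.83

lx = nx/n0 = nx/300: 1, 0.72, 0.45667…, 0.33667…, 0.23667…, 0.17333…
lx·mx for x ≥ 1: 2.16, 1.278667…, 0.909…, 0.378667…, 0.190667… → sum = 4.917…
V_1 = 4.917… / l_1 = 4.917… / 0.72 = 6.829167… → 6.83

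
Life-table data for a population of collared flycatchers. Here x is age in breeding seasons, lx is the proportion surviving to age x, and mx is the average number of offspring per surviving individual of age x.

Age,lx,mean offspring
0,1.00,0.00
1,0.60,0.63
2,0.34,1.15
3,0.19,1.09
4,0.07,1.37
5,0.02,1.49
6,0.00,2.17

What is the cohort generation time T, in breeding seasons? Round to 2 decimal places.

2.10

lx·mx: 0, 0.378, 0.391, 0.2071, 0.0959, 0.0298, 0 → R0 = 1.1018
x·lx·mx: 0, 0.378, 0.782, 0.6213, 0.3836, 0.149, 0 → Σ = 2.3139
T = 2.3139 / 1.1018 = 2.100109… → 2.10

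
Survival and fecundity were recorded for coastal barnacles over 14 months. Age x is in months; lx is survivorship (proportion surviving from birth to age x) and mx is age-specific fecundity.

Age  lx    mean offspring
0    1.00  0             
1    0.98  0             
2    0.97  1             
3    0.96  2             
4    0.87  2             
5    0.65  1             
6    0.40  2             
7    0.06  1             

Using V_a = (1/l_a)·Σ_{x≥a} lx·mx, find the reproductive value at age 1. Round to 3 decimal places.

6.265

lx·mx for x ≥ 1: 0, 0.97, 1.92, 1.74, 0.65, 0.8, 0.06 → sum = 6.14
V_1 = 6.14 / l_1 = 6.14 / 0.98 = 6.265306… → 6.265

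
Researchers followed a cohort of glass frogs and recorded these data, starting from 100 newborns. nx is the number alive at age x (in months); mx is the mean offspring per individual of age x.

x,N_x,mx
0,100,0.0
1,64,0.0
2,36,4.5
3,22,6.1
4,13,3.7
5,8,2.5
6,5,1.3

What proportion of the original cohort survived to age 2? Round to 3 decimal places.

l_2 = n_2/n_0 = 36/100 = 0.36 → 0.360

0.360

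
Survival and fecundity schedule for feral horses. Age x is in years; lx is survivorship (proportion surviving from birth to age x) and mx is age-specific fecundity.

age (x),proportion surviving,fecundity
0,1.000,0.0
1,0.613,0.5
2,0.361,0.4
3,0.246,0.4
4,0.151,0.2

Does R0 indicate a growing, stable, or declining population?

declining

R0 = Σ lx·mx = 0 + 0.3065 + 0.1444 + 0.0984 + 0.0302 = 0.5795
R0 < 1, so the population is declining.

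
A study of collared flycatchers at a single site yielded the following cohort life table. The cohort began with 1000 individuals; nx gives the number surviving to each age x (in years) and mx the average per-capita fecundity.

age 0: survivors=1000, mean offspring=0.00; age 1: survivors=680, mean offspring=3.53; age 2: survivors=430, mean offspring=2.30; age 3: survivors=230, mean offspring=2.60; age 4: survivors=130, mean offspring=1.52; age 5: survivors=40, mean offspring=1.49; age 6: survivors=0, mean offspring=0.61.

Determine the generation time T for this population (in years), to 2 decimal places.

lx = nx/n0 = nx/1000: 1, 0.68, 0.43, 0.23, 0.13, 0.04, 0
lx·mx: 0, 2.4004, 0.989, 0.598, 0.1976, 0.0596, 0 → R0 = 4.2446
x·lx·mx: 0, 2.4004, 1.978, 1.794, 0.7904, 0.298, 0 → Σ = 7.2608
T = 7.2608 / 4.2446 = 1.710597… → 1.71

1.71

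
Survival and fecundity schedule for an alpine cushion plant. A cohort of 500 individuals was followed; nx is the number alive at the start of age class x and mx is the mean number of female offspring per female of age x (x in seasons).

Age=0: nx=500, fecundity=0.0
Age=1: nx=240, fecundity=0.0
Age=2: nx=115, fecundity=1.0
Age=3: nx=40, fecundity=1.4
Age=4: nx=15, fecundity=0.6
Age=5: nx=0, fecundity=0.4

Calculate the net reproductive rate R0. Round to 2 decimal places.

lx = nx/n0 = nx/500: 1, 0.48, 0.23, 0.08, 0.03, 0
lx·mx by age: 0, 0, 0.23, 0.112, 0.018, 0
R0 = Σ lx·mx = 0.36 → 0.36

0.36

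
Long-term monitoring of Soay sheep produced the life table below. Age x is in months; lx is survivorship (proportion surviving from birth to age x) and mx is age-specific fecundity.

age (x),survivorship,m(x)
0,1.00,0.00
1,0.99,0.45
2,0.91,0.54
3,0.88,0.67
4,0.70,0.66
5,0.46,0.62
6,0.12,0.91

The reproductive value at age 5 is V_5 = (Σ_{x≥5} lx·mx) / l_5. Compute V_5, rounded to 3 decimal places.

0.857

lx·mx for x ≥ 5: 0.2852, 0.1092 → sum = 0.3944
V_5 = 0.3944 / l_5 = 0.3944 / 0.46 = 0.857391… → 0.857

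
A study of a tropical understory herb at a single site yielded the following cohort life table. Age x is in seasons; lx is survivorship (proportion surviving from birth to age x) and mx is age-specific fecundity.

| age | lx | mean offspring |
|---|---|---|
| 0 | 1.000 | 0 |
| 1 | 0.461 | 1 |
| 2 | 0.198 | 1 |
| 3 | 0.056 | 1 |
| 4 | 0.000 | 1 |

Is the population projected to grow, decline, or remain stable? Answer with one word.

R0 = Σ lx·mx = 0 + 0.461 + 0.198 + 0.056 + 0 = 0.715
R0 < 1, so the population is declining.

declining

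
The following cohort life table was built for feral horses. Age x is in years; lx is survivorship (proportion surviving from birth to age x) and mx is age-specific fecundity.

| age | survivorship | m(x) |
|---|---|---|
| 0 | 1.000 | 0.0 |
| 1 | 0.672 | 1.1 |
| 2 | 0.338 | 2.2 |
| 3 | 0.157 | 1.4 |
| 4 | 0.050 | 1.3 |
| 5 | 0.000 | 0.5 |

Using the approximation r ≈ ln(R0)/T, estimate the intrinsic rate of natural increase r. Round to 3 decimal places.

0.320

R0 = Σ lx·mx = 0 + 0.7392 + 0.7436 + 0.2198 + 0.065 + 0 = 1.7676
Σ x·lx·mx = 3.1458; T = 3.1458/1.7676 = 1.7797…
r ≈ ln(R0)/T = ln(1.7676)/1.7797… = 0.32007… → 0.320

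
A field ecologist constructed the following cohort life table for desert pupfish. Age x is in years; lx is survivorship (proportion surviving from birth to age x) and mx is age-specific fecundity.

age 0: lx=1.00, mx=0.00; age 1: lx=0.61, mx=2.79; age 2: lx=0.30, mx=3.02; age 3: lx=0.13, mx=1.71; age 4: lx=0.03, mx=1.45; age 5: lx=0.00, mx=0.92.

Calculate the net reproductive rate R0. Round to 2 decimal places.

2.87

lx·mx by age: 0, 1.7019, 0.906, 0.2223, 0.0435, 0
R0 = Σ lx·mx = 2.8737 → 2.87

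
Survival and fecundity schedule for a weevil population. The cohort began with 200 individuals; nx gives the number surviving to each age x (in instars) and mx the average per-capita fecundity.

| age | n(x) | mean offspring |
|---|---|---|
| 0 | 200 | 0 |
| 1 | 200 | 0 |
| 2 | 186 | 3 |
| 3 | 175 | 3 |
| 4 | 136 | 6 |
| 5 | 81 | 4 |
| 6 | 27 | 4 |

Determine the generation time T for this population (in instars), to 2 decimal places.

lx = nx/n0 = nx/200: 1, 1, 0.93, 0.875, 0.68, 0.405, 0.135
lx·mx: 0, 0, 2.79, 2.625, 4.08, 1.62, 0.54 → R0 = 11.655
x·lx·mx: 0, 0, 5.58, 7.875, 16.32, 8.1, 3.24 → Σ = 41.115
T = 41.115 / 11.655 = 3.527671… → 3.53

3.53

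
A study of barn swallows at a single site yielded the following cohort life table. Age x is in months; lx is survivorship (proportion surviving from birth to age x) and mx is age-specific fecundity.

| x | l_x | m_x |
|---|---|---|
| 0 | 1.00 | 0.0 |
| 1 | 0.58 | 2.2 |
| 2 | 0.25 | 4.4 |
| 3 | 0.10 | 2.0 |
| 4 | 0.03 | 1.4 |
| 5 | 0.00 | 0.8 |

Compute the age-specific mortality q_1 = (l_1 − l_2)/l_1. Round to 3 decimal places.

q_1 = (l_1 − l_2) / l_1 = (0.58 − 0.25) / 0.58
     = 0.33 / 0.58 = 0.568966… → 0.569

0.569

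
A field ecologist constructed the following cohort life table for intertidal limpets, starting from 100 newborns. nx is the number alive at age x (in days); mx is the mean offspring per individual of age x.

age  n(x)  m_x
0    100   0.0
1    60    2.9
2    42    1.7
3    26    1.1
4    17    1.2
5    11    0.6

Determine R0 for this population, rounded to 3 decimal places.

lx = nx/n0 = nx/100: 1, 0.6, 0.42, 0.26, 0.17, 0.11
lx·mx by age: 0, 1.74, 0.714, 0.286, 0.204, 0.066
R0 = Σ lx·mx = 3.01 → 3.010

3.010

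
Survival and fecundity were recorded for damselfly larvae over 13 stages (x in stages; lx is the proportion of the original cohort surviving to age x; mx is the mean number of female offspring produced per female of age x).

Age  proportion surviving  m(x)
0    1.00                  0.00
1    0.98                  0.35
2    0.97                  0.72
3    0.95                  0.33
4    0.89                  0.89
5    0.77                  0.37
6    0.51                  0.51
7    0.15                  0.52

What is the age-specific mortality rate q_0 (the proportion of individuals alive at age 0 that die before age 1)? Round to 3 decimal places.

0.020

q_0 = (l_0 − l_1) / l_0 = (1 − 0.98) / 1
     = 0.02 / 1 = 0.02 → 0.020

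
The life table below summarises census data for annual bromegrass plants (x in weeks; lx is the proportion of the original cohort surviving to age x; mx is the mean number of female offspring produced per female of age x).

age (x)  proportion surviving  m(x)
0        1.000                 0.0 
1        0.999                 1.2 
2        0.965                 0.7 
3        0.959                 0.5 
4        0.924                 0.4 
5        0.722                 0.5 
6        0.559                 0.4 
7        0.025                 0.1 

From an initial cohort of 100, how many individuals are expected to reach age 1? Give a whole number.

Expected survivors = N0 · l_1 = 100 × 0.999 = 99.9 → 100

100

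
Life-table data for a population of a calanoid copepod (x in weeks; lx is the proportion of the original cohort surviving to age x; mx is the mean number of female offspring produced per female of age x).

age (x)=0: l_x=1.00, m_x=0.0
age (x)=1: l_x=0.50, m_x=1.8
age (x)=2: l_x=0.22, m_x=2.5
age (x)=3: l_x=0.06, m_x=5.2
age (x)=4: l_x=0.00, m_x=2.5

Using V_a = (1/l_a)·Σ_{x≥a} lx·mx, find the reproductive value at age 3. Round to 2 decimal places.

lx·mx for x ≥ 3: 0.312, 0 → sum = 0.312
V_3 = 0.312 / l_3 = 0.312 / 0.06 = 5.2 → 5.20

5.20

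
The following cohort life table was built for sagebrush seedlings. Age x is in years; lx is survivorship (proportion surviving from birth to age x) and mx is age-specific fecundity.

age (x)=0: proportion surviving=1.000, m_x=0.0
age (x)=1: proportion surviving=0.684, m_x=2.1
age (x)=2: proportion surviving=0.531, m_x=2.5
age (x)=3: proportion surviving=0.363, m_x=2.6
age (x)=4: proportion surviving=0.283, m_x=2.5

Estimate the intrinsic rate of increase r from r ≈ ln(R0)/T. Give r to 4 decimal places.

0.6723

R0 = Σ lx·mx = 0 + 1.4364 + 1.3275 + 0.9438 + 0.7075 = 4.4152
Σ x·lx·mx = 9.7528; T = 9.7528/4.4152 = 2.20891…
r ≈ ln(R0)/T = ln(4.4152)/2.20891… = 0.6723… → 0.6723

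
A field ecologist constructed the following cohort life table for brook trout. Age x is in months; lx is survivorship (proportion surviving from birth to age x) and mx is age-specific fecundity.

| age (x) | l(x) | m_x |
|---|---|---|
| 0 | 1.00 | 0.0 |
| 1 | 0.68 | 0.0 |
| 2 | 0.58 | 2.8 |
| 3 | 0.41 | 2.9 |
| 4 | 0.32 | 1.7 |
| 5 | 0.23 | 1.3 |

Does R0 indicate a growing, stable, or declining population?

R0 = Σ lx·mx = 0 + 0 + 1.624 + 1.189 + 0.544 + 0.299 = 3.656
R0 > 1, so the population is growing.

growing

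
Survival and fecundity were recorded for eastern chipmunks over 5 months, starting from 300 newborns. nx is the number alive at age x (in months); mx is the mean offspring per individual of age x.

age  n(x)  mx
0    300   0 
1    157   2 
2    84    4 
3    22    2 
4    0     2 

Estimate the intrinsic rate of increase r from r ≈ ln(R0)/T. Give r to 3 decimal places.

lx = nx/n0 = nx/300: 1, 0.52333…, 0.28, 0.07333…, 0
R0 = Σ lx·mx = 0 + 1.04667… + 1.12 + 0.14667… + 0 = 2.313333…
Σ x·lx·mx = 3.726667…; T = 3.726667…/2.313333… = 1.61095…
r ≈ ln(R0)/T = ln(2.313333…)/1.61095… = 0.52062… → 0.521

0.521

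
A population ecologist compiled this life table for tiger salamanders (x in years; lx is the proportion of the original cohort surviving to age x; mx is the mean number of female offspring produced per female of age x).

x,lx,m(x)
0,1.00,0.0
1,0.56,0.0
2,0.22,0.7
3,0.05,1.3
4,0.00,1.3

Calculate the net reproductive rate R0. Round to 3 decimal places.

lx·mx by age: 0, 0, 0.154, 0.065, 0
R0 = Σ lx·mx = 0.219 → 0.219

0.219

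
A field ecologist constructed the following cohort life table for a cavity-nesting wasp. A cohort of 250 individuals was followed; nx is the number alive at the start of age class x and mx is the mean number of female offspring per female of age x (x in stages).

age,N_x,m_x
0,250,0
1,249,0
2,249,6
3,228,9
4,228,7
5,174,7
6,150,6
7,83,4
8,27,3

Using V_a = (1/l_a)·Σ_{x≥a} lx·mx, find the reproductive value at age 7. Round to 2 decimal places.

lx = nx/n0 = nx/250: 1, 0.996, 0.996, 0.912, 0.912, 0.696, 0.6, 0.332, 0.108
lx·mx for x ≥ 7: 1.328, 0.324 → sum = 1.652
V_7 = 1.652 / l_7 = 1.652 / 0.332 = 4.975904… → 4.98

4.98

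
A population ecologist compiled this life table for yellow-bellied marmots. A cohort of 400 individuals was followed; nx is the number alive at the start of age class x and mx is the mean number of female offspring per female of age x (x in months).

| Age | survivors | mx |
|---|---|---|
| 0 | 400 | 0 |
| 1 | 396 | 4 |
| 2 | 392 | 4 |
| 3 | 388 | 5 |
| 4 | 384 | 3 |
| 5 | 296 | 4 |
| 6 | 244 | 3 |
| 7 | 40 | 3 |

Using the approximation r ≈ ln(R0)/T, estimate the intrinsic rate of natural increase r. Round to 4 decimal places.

0.9540

lx = nx/n0 = nx/400: 1, 0.99, 0.98, 0.97, 0.96, 0.74, 0.61, 0.1
R0 = Σ lx·mx = 0 + 3.96 + 3.92 + 4.85 + 2.88 + 2.96 + 1.83 + 0.3 = 20.7
Σ x·lx·mx = 65.75; T = 65.75/20.7 = 3.17633…
r ≈ ln(R0)/T = ln(20.7)/3.17633… = 0.953974… → 0.9540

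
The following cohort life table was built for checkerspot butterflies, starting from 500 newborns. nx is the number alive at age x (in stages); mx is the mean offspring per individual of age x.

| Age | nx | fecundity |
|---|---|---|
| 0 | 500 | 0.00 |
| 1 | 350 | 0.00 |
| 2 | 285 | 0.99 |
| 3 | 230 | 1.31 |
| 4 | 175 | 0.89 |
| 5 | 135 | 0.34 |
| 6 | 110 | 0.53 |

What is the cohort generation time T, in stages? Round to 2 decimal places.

3.17

lx = nx/n0 = nx/500: 1, 0.7, 0.57, 0.46, 0.35, 0.27, 0.22
lx·mx: 0, 0, 0.5643, 0.6026, 0.3115, 0.0918, 0.1166 → R0 = 1.6868
x·lx·mx: 0, 0, 1.1286, 1.8078, 1.246, 0.459, 0.6996 → Σ = 5.341
T = 5.341 / 1.6868 = 3.16635… → 3.17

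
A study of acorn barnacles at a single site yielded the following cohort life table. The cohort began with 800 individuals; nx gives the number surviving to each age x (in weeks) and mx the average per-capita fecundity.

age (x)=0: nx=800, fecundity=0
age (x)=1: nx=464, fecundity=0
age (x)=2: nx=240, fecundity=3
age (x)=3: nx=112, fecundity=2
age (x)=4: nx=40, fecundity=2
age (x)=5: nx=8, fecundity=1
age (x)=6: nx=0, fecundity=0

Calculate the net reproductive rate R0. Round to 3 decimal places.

1.290

lx = nx/n0 = nx/800: 1, 0.58, 0.3, 0.14, 0.05, 0.01, 0
lx·mx by age: 0, 0, 0.9, 0.28, 0.1, 0.01, 0
R0 = Σ lx·mx = 1.29 → 1.290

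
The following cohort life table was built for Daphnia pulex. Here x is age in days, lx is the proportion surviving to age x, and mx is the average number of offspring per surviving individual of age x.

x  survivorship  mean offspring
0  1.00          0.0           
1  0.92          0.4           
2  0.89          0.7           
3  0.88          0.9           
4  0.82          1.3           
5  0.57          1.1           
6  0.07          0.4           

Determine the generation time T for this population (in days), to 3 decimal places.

lx·mx: 0, 0.368, 0.623, 0.792, 1.066, 0.627, 0.028 → R0 = 3.504
x·lx·mx: 0, 0.368, 1.246, 2.376, 4.264, 3.135, 0.168 → Σ = 11.557
T = 11.557 / 3.504 = 3.298231… → 3.298

3.298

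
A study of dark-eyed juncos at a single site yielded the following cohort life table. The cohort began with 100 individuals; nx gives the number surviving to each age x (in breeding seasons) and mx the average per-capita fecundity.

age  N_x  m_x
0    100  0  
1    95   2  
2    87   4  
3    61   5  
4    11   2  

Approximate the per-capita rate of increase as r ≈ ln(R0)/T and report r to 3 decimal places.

lx = nx/n0 = nx/100: 1, 0.95, 0.87, 0.61, 0.11
R0 = Σ lx·mx = 0 + 1.9 + 3.48 + 3.05 + 0.22 = 8.65
Σ x·lx·mx = 18.89; T = 18.89/8.65 = 2.18382…
r ≈ ln(R0)/T = ln(8.65)/2.18382… = 0.98798… → 0.988

0.988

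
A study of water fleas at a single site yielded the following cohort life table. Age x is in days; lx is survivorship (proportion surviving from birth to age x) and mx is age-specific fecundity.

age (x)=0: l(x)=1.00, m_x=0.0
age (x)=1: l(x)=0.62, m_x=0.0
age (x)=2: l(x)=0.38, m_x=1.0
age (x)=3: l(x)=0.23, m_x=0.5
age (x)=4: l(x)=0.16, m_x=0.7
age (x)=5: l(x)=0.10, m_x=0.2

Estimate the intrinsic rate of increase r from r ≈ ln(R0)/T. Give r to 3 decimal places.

R0 = Σ lx·mx = 0 + 0 + 0.38 + 0.115 + 0.112 + 0.02 = 0.627
Σ x·lx·mx = 1.653; T = 1.653/0.627 = 2.63636…
r ≈ ln(R0)/T = ln(0.627)/2.63636… = -0.17707… → -0.177

-0.177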